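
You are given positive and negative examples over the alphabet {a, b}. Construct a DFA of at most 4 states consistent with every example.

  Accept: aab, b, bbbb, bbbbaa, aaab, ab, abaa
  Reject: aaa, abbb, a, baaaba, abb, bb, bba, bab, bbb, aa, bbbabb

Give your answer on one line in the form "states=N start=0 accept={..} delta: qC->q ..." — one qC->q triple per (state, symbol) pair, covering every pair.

Grow the machine one transition at a time. Run the examples from 0; the earliest place one falls off (shortest prefix, ties alphabetical) gets sent to the lowest-numbered state that keeps every Accept/Reject pair distinguishable — a pair clashes when both reach the same state with identical unread suffix — and to a fresh state only if none does.
a: 0a undefined. 0a->0: ok.
b: 0b undefined. 0b->0: no, aab/aaa meet in 0. Open state 1: 0b->1.
ba: 1a undefined. 1a->0: no, aab/bab meet in 1. 1a->1: ok.
bb: 1b undefined. 1b->0: no, aab/abbb meet in 1. 1b->1: no, aab/abbb meet in 1. Open state 2: 1b->2.
bba: 2a undefined. 2a->0: ok.
bbb: 2b undefined. 2b->0: ok.
All examples now run through 3 states with every (state, symbol) defined. Accept strings end in {1}, Reject strings end in {0,2}; accept={1}.

states=3 start=0 accept={1} delta: 0a->0 0b->1 1a->1 1b->2 2a->0 2b->0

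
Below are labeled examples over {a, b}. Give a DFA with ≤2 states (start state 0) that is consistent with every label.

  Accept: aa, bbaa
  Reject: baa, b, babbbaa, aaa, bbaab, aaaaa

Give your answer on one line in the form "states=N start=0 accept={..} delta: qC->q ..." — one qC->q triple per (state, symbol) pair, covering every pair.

Fold the examples into a partial DFA from state 0: repeatedly fix the first undefined (state, symbol) met by the shortest-then-alphabetical prefix, trying targets in increasing order and rejecting any under which an Accept and a Reject string meet in one state with the same remainder; add a state when all current targets are rejected. Accepting states are where Accept strings end.
a: 0a undefined. 0a->0: no, aa/aaa meet in 0. Open state 1: 0a->1.
b: 0b undefined. 0b->0: no, aa/baa meet in 1 with "a" left. 0b->1: ok.
aa: 1a undefined. 1a->0: ok.
bb: 1b undefined. 1b->0: ok.
All examples now run through 2 states with every (state, symbol) defined. Accept strings end in {0}, Reject strings end in {1}; accept={0}.

states=2 start=0 accept={0} delta: 0a->1 0b->1 1a->0 1b->0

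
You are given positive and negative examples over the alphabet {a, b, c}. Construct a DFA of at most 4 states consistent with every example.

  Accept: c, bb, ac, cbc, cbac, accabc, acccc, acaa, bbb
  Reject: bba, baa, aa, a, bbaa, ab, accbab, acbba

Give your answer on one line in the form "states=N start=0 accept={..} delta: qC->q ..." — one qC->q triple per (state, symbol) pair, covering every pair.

Fold the examples into a partial DFA from state 0: repeatedly fix the first undefined (state, symbol) met by the shortest-then-alphabetical prefix, trying targets in increasing order and rejecting any under which an Accept and a Reject string meet in one state with the same remainder; add a state when all current targets are rejected. Accepting states are where Accept strings end.
a: 0a undefined. 0a->0: ok.
b: 0b undefined. 0b->0: no, bb/bba meet in 0. Open state 1: 0b->1.
c: 0c undefined. 0c->0: no, c/aa meet in 0. 0c->1: no, c/ab meet in 1. Open state 2: 0c->2.
ba: 1a undefined. 1a->0: ok.
bb: 1b undefined. 1b->0: no, bb/bba meet in 0. 1b->1: no, bb/ab meet in 1. 1b->2: no, acaa/bbaa meet in 2 with "aa" left. Open state 3: 1b->3.
cb: 2b undefined. 2b->0: ok.
aca: 2a undefined. 2a->0: no, acaa/baa meet in 0. 2a->1: no, acaa/baa meet in 0. 2a->2: ok.
acc: 2c undefined. 2c->0: no, acccc/baa meet in 0. 2c->1: ok.
bba: 3a undefined. 3a->0: ok.
bbb: 3b undefined. 3b->0: no, bbb/bba meet in 0. 3b->1: no, bbb/ab meet in 1. 3b->2: ok.
accc: 1c undefined. 1c->0: no, accabc/bba meet in 0. 1c->1: no, accabc/ab meet in 1. 1c->2: no, acccc/ab meet in 1. 1c->3: ok.
acccc: 3c undefined. 3c->0: no, acccc/bba meet in 0. 3c->1: no, acccc/ab meet in 1. 3c->2: ok.
All examples now run through 4 states with every (state, symbol) defined. Accept strings end in {2,3}, Reject strings end in {0,1}; accept={2,3}.

states=4 start=0 accept={2,3} delta: 0a->0 0b->1 0c->2 1a->0 1b->3 1c->3 2a->2 2b->0 2c->1 3a->0 3b->2 3c->2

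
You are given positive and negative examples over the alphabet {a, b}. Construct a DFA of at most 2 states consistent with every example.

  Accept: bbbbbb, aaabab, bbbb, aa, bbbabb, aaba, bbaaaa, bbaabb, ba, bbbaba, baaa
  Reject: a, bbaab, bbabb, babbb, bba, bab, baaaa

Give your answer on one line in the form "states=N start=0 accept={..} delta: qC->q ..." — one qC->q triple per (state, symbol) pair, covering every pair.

State merging on the prefix tree: take the shortest (then alphabetical) example prefix whose next move is undefined and point that move at state 0, else 1, else 2, ...; a target is out if some Accept/Reject pair would then sit in one state with the same input left (inseparable). If every existing state is out, open a new one.
a: 0a undefined. 0a->0: no, aaabab/bab meet in 0 with "bab" left. Open state 1: 0a->1.
b: 0b undefined. 0b->0: no, bbbabb/bbabb meet in 1 with "bb" left. 0b->1: ok.
aa: 1a undefined. 1a->0: ok.
bb: 1b undefined. 1b->0: ok.
All examples now run through 2 states with every (state, symbol) defined. Accept strings end in {0}, Reject strings end in {1}; accept={0}.

states=2 start=0 accept={0} delta: 0a->1 0b->1 1a->0 1b->0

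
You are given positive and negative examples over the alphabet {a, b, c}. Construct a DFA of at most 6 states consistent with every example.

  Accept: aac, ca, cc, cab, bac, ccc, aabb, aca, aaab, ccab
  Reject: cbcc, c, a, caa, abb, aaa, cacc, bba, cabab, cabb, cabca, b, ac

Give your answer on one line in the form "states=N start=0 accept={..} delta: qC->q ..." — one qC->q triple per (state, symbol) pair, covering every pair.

states=6 start=0 accept={0,3,4,5} delta: 0a->1 0b->1 0c->2 1a->3 1b->0 1c->1 2a->4 2b->1 2c->3 3a->1 3b->1 3c->0 4a->1 4b->5 4c->0 5a->0 5b->1 5c->0

Grow the machine one transition at a time. Run the examples from 0; the earliest place one falls off (shortest prefix, ties alphabetical) gets sent to the lowest-numbered state that keeps every Accept/Reject pair distinguishable — a pair clashes when both reach the same state with identical unread suffix — and to a fresh state only if none does.
a: 0a undefined. 0a->0: no, aac/c meet in 0 with "c" left. Open state 1: 0a->1.
b: 0b undefined. 0b->0: no, bac/ac meet in 1 with "c" left. 0b->1: ok.
c: 0c undefined. 0c->0: no, ca/a meet in 1. 0c->1: no, cc/ac meet in 1 with "c" left. Open state 2: 0c->2.
aa: 1a undefined. 1a->0: no, aac/c meet in 2. 1a->1: no, aac/ac meet in 1 with "c" left. 1a->2: no, ca/aaa meet in 2 with "a" left. Open state 3: 1a->3.
ab: 1b undefined. 1b->0: ok.
ac: 1c undefined. 1c->0: no, aca/a meet in 1. 1c->1: ok.
ca: 2a undefined. 2a->0: no, ca/cabb meet in 0. 2a->1: no, ca/a meet in 1. 2a->2: no, ca/c meet in 2. 2a->3: no, aabb/cabb meet in 3 with "bb" left. Open state 4: 2a->4.
cb: 2b undefined. 2b->0: no, cc/cbcc meet in 2 with "c" left. 2b->1: ok.
cc: 2c undefined. 2c->0: no, ccc/c meet in 2. 2c->1: no, cc/cbcc meet in 1. 2c->2: no, cc/c meet in 2. 2c->3: ok.
aaa: 3a undefined. 3a->0: no, aaab/cbcc meet in 1. 3a->1: ok.
aab: 3b undefined. 3b->0: no, aabb/cbcc meet in 1. 3b->1: ok.
aac: 3c undefined. 3c->0: ok.
caa: 4a undefined. 4a->0: no, aac/caa meet in 0. 4a->1: ok.
cab: 4b undefined. 4b->0: no, aac/cabab meet in 0. 4b->1: no, aac/cabb meet in 0. 4b->2: no, cab/c meet in 2. 4b->3: no, aac/cabab meet in 0. 4b->4: no, aac/cabab meet in 0. Open state 5: 4b->5.
cac: 4c undefined. 4c->0: ok.
caba: 5a undefined. 5a->0: ok.
cabb: 5b undefined. 5b->0: no, aac/cabb meet in 0. 5b->1: ok.
cabc: 5c undefined. 5c->0: ok.
All examples now run through 6 states with every (state, symbol) defined. Accept strings end in {0,3,4,5}, Reject strings end in {1,2}; accept={0,3,4,5}.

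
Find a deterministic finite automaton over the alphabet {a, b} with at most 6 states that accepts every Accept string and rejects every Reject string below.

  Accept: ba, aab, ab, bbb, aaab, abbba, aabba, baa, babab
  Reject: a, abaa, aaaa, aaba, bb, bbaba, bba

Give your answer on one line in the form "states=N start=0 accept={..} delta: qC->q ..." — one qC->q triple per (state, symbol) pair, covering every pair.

State merging on the prefix tree: take the shortest (then alphabetical) example prefix whose next move is undefined and point that move at state 0, else 1, else 2, ...; a target is out if some Accept/Reject pair would then sit in one state with the same input left (inseparable). If every existing state is out, open a new one.
a: 0a undefined. 0a->0: no, ba/aaba meet in 0 with "ba" left. Open state 1: 0a->1.
b: 0b undefined. 0b->0: no, ba/a meet in 1. 0b->1: no, ab/bb meet in 1 with "b" left. Open state 2: 0b->2.
aa: 1a undefined. 1a->0: no, ba/aaba meet in 2 with "a" left. 1a->1: ok.
ab: 1b undefined. 1b->0: no, abbba/bba meet in 2 with "ba" left. 1b->1: no, aab/a meet in 1. 1b->2: no, ba/aaba meet in 2 with "a" left. Open state 3: 1b->3.
ba: 2a undefined. 2a->0: no, baa/a meet in 1. 2a->1: no, ba/a meet in 1. 2a->2: ok.
bb: 2b undefined. 2b->0: ok.
aba: 3a undefined. 3a->0: ok.
abb: 3b undefined. 3b->0: no, aabba/a meet in 1. 3b->1: no, abbba/aaba meet in 0. 3b->2: no, abbba/a meet in 1. 3b->3: no, abbba/aaba meet in 0. Open state 4: 3b->4.
abbb: 4b undefined. 4b->0: no, abbba/a meet in 1. 4b->1: no, abbba/a meet in 1. 4b->2: ok.
aabba: 4a undefined. 4a->0: no, aabba/aaba meet in 0. 4a->1: no, aabba/a meet in 1. 4a->2: ok.
All examples now run through 5 states with every (state, symbol) defined. Accept strings end in {2,3}, Reject strings end in {0,1}; accept={2,3}.

states=5 start=0 accept={2,3} delta: 0a->1 0b->2 1a->1 1b->3 2a->2 2b->0 3a->0 3b->4 4a->2 4b->2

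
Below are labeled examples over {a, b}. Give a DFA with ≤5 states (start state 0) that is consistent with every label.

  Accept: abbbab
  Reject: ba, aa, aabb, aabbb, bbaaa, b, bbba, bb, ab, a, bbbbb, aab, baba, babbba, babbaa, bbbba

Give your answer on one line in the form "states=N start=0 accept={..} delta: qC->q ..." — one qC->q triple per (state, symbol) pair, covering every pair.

Fold the examples into a partial DFA from state 0: repeatedly fix the first undefined (state, symbol) met by the shortest-then-alphabetical prefix, trying targets in increasing order and rejecting any under which an Accept and a Reject string meet in one state with the same remainder; add a state when all current targets are rejected. Accepting states are where Accept strings end.
a: 0a undefined. 0a->0: ok.
b: 0b undefined. 0b->0: no, abbbab/ba meet in 0. Open state 1: 0b->1.
ba: 1a undefined. 1a->0: ok.
bb: 1b undefined. 1b->0: no, abbbab/aabbb meet in 1. 1b->1: no, abbbab/aabb meet in 1. Open state 2: 1b->2.
bba: 2a undefined. 2a->0: ok.
bbb: 2b undefined. 2b->0: no, abbbab/b meet in 1. 2b->1: no, abbbab/aabbb meet in 1. 2b->2: no, abbbab/b meet in 1. Open state 3: 2b->3.
bbba: 3a undefined. 3a->0: no, abbbab/b meet in 1. 3a->1: no, abbbab/aabb meet in 2. 3a->2: no, abbbab/aabbb meet in 3. 3a->3: ok.
bbbb: 3b undefined. 3b->0: no, abbbab/ba meet in 0. 3b->1: no, abbbab/b meet in 1. 3b->2: no, abbbab/aabb meet in 2. 3b->3: no, abbbab/aabbb meet in 3. Open state 4: 3b->4.
bbbba: 4a undefined. 4a->0: ok.
bbbbb: 4b undefined. 4b->0: ok.
All examples now run through 5 states with every (state, symbol) defined. Accept strings end in {4}, Reject strings end in {0,1,2,3}; accept={4}.

states=5 start=0 accept={4} delta: 0a->0 0b->1 1a->0 1b->2 2a->0 2b->3 3a->3 3b->4 4a->0 4b->0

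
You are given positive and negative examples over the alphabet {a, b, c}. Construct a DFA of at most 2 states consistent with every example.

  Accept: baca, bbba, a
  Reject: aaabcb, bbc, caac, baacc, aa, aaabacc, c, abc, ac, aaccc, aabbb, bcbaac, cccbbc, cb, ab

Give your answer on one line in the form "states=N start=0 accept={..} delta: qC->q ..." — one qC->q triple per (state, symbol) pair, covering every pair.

Fold the examples into a partial DFA from state 0: repeatedly fix the first undefined (state, symbol) met by the shortest-then-alphabetical prefix, trying targets in increasing order and rejecting any under which an Accept and a Reject string meet in one state with the same remainder; add a state when all current targets are rejected. Accepting states are where Accept strings end.
a: 0a undefined. 0a->0: no, a/aa meet in 0. Open state 1: 0a->1.
b: 0b undefined. 0b->0: ok.
c: 0c undefined. 0c->0: ok.
aa: 1a undefined. 1a->0: ok.
ab: 1b undefined. 1b->0: ok.
ac: 1c undefined. 1c->0: ok.
All examples now run through 2 states with every (state, symbol) defined. Accept strings end in {1}, Reject strings end in {0}; accept={1}.

states=2 start=0 accept={1} delta: 0a->1 0b->0 0c->0 1a->0 1b->0 1c->0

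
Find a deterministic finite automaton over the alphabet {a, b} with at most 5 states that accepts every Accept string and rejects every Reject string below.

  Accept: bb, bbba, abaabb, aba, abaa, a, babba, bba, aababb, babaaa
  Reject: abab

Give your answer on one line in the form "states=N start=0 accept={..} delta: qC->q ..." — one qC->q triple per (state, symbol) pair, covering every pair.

Fold the examples into a partial DFA from state 0: repeatedly fix the first undefined (state, symbol) met by the shortest-then-alphabetical prefix, trying targets in increasing order and rejecting any under which an Accept and a Reject string meet in one state with the same remainder; add a state when all current targets are rejected. Accepting states are where Accept strings end.
a: 0a undefined. 0a->0: ok.
b: 0b undefined. 0b->0: no, bb/abab meet in 0. Open state 1: 0b->1.
ba: 1a undefined. 1a->0: ok.
bb: 1b undefined. 1b->0: ok.
All examples now run through 2 states with every (state, symbol) defined. Accept strings end in {0}, Reject strings end in {1}; accept={0}.

states=2 start=0 accept={0} delta: 0a->0 0b->1 1a->0 1b->0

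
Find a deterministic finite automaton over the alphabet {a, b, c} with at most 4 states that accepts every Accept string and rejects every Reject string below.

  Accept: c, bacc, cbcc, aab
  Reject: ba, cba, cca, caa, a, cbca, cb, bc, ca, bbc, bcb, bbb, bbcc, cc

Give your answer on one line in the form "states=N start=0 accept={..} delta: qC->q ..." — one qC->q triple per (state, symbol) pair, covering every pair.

State merging on the prefix tree: take the shortest (then alphabetical) example prefix whose next move is undefined and point that move at state 0, else 1, else 2, ...; a target is out if some Accept/Reject pair would then sit in one state with the same input left (inseparable). If every existing state is out, open a new one.
a: 0a undefined. 0a->0: ok.
b: 0b undefined. 0b->0: no, c/bc meet in 0 with "c" left. Open state 1: 0b->1.
c: 0c undefined. 0c->0: no, c/cca meet in 0. 0c->1: no, cbcc/bbcc meet in 1 with "bcc" left. Open state 2: 0c->2.
ba: 1a undefined. 1a->0: no, bacc/cc meet in 2 with "c" left. 1a->1: no, aab/ba meet in 1. 1a->2: no, c/ba meet in 2. Open state 3: 1a->3.
bb: 1b undefined. 1b->0: no, c/bbc meet in 2. 1b->1: no, aab/bbb meet in 1. 1b->2: ok.
bc: 1c undefined. 1c->0: no, aab/bcb meet in 1. 1c->1: no, c/bcb meet in 2. 1c->2: no, c/bc meet in 2. 1c->3: ok.
ca: 2a undefined. 2a->0: ok.
cb: 2b undefined. 2b->0: no, cbcc/bbc meet in 2 with "c" left. 2b->1: no, aab/cb meet in 1. 2b->2: no, c/cb meet in 2. 2b->3: ok.
cc: 2c undefined. 2c->0: no, c/bbcc meet in 2. 2c->1: no, aab/bbc meet in 1. 2c->2: no, c/bbc meet in 2. 2c->3: ok.
bac: 3c undefined. 3c->0: ok.
bcb: 3b undefined. 3b->0: ok.
cba: 3a undefined. 3a->0: ok.
All examples now run through 4 states with every (state, symbol) defined. Accept strings end in {1,2}, Reject strings end in {0,3}; accept={1,2}.

states=4 start=0 accept={1,2} delta: 0a->0 0b->1 0c->2 1a->3 1b->2 1c->3 2a->0 2b->3 2c->3 3a->0 3b->0 3c->0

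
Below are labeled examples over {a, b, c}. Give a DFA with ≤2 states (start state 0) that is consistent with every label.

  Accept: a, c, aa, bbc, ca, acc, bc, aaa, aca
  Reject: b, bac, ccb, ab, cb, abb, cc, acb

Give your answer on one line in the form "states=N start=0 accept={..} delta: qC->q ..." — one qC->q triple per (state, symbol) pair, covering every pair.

states=2 start=0 accept={1} delta: 0a->1 0b->0 0c->1 1a->1 1b->0 1c->0

Grow the machine one transition at a time. Run the examples from 0; the earliest place one falls off (shortest prefix, ties alphabetical) gets sent to the lowest-numbered state that keeps every Accept/Reject pair distinguishable — a pair clashes when both reach the same state with identical unread suffix — and to a fresh state only if none does.
a: 0a undefined. 0a->0: no, acc/cc meet in 0 with "cc" left. Open state 1: 0a->1.
b: 0b undefined. 0b->0: ok.
c: 0c undefined. 0c->0: no, c/b meet in 0. 0c->1: ok.
aa: 1a undefined. 1a->0: no, aa/b meet in 0. 1a->1: ok.
ab: 1b undefined. 1b->0: ok.
ac: 1c undefined. 1c->0: ok.
All examples now run through 2 states with every (state, symbol) defined. Accept strings end in {1}, Reject strings end in {0}; accept={1}.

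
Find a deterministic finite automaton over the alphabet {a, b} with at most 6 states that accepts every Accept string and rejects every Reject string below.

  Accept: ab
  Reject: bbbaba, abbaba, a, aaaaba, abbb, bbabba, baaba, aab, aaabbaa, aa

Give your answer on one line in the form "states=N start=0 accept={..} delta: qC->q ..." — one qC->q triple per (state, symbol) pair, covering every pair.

states=3 start=0 accept={2} delta: 0a->1 0b->0 1a->0 1b->2 2a->0 2b->0

State merging on the prefix tree: take the shortest (then alphabetical) example prefix whose next move is undefined and point that move at state 0, else 1, else 2, ...; a target is out if some Accept/Reject pair would then sit in one state with the same input left (inseparable). If every existing state is out, open a new one.
a: 0a undefined. 0a->0: no, ab/aab meet in 0 with "b" left. Open state 1: 0a->1.
b: 0b undefined. 0b->0: ok.
aa: 1a undefined. 1a->0: ok.
ab: 1b undefined. 1b->0: no, ab/abbb meet in 0. 1b->1: no, ab/abbaba meet in 1. Open state 2: 1b->2.
abb: 2b undefined. 2b->0: ok.
abbaba: 2a undefined. 2a->0: ok.
All examples now run through 3 states with every (state, symbol) defined. Accept strings end in {2}, Reject strings end in {0,1}; accept={2}.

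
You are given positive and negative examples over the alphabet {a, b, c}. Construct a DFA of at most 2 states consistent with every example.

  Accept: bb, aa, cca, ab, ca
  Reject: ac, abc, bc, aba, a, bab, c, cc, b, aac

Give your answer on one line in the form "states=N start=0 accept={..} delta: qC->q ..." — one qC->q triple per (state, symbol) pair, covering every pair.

states=2 start=0 accept={0} delta: 0a->1 0b->1 0c->1 1a->0 1b->0 1c->1

Grow the machine one transition at a time. Run the examples from 0; the earliest place one falls off (shortest prefix, ties alphabetical) gets sent to the lowest-numbered state that keeps every Accept/Reject pair distinguishable — a pair clashes when both reach the same state with identical unread suffix — and to a fresh state only if none does.
a: 0a undefined. 0a->0: no, aa/a meet in 0. Open state 1: 0a->1.
b: 0b undefined. 0b->0: no, bb/b meet in 0. 0b->1: ok.
c: 0c undefined. 0c->0: no, cca/a meet in 1. 0c->1: ok.
aa: 1a undefined. 1a->0: ok.
ab: 1b undefined. 1b->0: ok.
ac: 1c undefined. 1c->0: no, bb/ac meet in 0. 1c->1: ok.
All examples now run through 2 states with every (state, symbol) defined. Accept strings end in {0}, Reject strings end in {1}; accept={0}.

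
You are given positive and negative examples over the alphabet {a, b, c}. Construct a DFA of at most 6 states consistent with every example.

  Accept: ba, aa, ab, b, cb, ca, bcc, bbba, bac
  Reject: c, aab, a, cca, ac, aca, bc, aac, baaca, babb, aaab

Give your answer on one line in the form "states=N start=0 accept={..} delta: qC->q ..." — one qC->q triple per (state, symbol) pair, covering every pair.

states=5 start=0 accept={0,2,4} delta: 0a->1 0b->2 0c->1 1a->2 1b->0 1c->3 2a->4 2b->3 2c->3 3a->1 3b->1 3c->0 4a->1 4b->3 4c->0

Grow the machine one transition at a time. Run the examples from 0; the earliest place one falls off (shortest prefix, ties alphabetical) gets sent to the lowest-numbered state that keeps every Accept/Reject pair distinguishable — a pair clashes when both reach the same state with identical unread suffix — and to a fresh state only if none does.
a: 0a undefined. 0a->0: no, aa/a meet in 0. Open state 1: 0a->1.
b: 0b undefined. 0b->0: no, ba/a meet in 1. 0b->1: no, b/a meet in 1. Open state 2: 0b->2.
c: 0c undefined. 0c->0: no, ca/a meet in 1. 0c->1: ok.
aa: 1a undefined. 1a->0: no, ab/aaab meet in 1 with "b" left. 1a->1: no, aa/c meet in 1. 1a->2: ok.
ab: 1b undefined. 1b->0: ok.
ac: 1c undefined. 1c->0: no, ab/ac meet in 0. 1c->1: no, aa/cca meet in 2. 1c->2: no, ba/cca meet in 2 with "a" left. Open state 3: 1c->3.
ba: 2a undefined. 2a->0: no, aa/aaab meet in 2. 2a->1: no, ba/c meet in 1. 2a->2: no, bac/bc meet in 2 with "c" left. 2a->3: no, ba/ac meet in 3. Open state 4: 2a->4.
bb: 2b undefined. 2b->0: no, ab/aab meet in 0. 2b->1: no, bbba/c meet in 1. 2b->2: no, aa/aab meet in 2. 2b->3: ok.
bc: 2c undefined. 2c->0: no, ab/bc meet in 0. 2c->1: no, bcc/aab meet in 3. 2c->2: no, aa/bc meet in 2. 2c->3: ok.
aca: 3a undefined. 3a->0: no, ab/cca meet in 0. 3a->1: ok.
baa: 4a undefined. 4a->0: no, aa/baaca meet in 2. 4a->1: ok.
bab: 4b undefined. 4b->0: no, aa/babb meet in 2. 4b->1: no, ab/babb meet in 0. 4b->2: no, aa/aaab meet in 2. 4b->3: ok.
bac: 4c undefined. 4c->0: ok.
bbb: 3b undefined. 3b->0: no, ab/babb meet in 0. 3b->1: ok.
bcc: 3c undefined. 3c->0: ok.
All examples now run through 5 states with every (state, symbol) defined. Accept strings end in {0,2,4}, Reject strings end in {1,3}; accept={0,2,4}.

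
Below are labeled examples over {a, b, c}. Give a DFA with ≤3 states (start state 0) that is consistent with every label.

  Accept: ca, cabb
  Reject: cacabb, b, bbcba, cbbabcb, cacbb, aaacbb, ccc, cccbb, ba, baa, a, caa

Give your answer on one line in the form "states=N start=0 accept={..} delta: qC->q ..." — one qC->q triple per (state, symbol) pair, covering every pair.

states=3 start=0 accept={2} delta: 0a->0 0b->0 0c->1 1a->2 1b->0 1c->0 2a->0 2b->2 2c->0

Grow the machine one transition at a time. Run the examples from 0; the earliest place one falls off (shortest prefix, ties alphabetical) gets sent to the lowest-numbered state that keeps every Accept/Reject pair distinguishable — a pair clashes when both reach the same state with identical unread suffix — and to a fresh state only if none does.
a: 0a undefined. 0a->0: ok.
b: 0b undefined. 0b->0: ok.
c: 0c undefined. 0c->0: no, ca/cacabb meet in 0. Open state 1: 0c->1.
ca: 1a undefined. 1a->0: no, ca/cacabb meet in 0. 1a->1: no, ca/caa meet in 1. Open state 2: 1a->2.
cb: 1b undefined. 1b->0: ok.
cc: 1c undefined. 1c->0: ok.
caa: 2a undefined. 2a->0: ok.
cab: 2b undefined. 2b->0: no, cabb/b meet in 0. 2b->1: no, cabb/b meet in 0. 2b->2: ok.
cac: 2c undefined. 2c->0: ok.
All examples now run through 3 states with every (state, symbol) defined. Accept strings end in {2}, Reject strings end in {0,1}; accept={2}.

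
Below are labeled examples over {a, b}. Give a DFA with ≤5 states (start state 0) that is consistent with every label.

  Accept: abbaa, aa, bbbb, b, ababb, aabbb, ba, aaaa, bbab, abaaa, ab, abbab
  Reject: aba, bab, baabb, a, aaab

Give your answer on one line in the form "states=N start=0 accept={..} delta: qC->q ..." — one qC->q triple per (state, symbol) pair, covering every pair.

State merging on the prefix tree: take the shortest (then alphabetical) example prefix whose next move is undefined and point that move at state 0, else 1, else 2, ...; a target is out if some Accept/Reject pair would then sit in one state with the same input left (inseparable). If every existing state is out, open a new one.
a: 0a undefined. 0a->0: no, aa/a meet in 0. Open state 1: 0a->1.
b: 0b undefined. 0b->0: no, ba/a meet in 1. 0b->1: no, b/a meet in 1. Open state 2: 0b->2.
aa: 1a undefined. 1a->0: no, ab/aaab meet in 1 with "b" left. 1a->1: no, aa/a meet in 1. 1a->2: ok.
ab: 1b undefined. 1b->0: no, abbab/bab meet in 2 with "ab" left. 1b->1: no, aa/aba meet in 2. 1b->2: no, ba/aba meet in 2 with "a" left. Open state 3: 1b->3.
ba: 2a undefined. 2a->0: no, aa/bab meet in 2. 2a->1: no, ba/a meet in 1. 2a->2: ok.
bb: 2b undefined. 2b->0: no, aa/baabb meet in 2. 2b->1: no, bbab/bab meet in 1. 2b->2: no, aa/bab meet in 2. 2b->3: no, ab/bab meet in 3. Open state 4: 2b->4.
aba: 3a undefined. 3a->0: no, ababb/bab meet in 4. 3a->1: ok.
abb: 3b undefined. 3b->0: ok.
bba: 4a undefined. 4a->0: ok.
bbb: 4b undefined. 4b->0: no, ababb/baabb meet in 0. 4b->1: ok.
All examples now run through 5 states with every (state, symbol) defined. Accept strings end in {0,2,3}, Reject strings end in {1,4}; accept={0,2,3}.

states=5 start=0 accept={0,2,3} delta: 0a->1 0b->2 1a->2 1b->3 2a->2 2b->4 3a->1 3b->0 4a->0 4b->1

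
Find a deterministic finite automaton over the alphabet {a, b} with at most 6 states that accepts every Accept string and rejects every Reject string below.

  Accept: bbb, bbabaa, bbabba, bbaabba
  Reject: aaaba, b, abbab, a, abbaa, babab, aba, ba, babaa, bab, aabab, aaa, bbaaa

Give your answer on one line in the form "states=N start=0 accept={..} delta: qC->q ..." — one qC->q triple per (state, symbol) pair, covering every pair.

State merging on the prefix tree: take the shortest (then alphabetical) example prefix whose next move is undefined and point that move at state 0, else 1, else 2, ...; a target is out if some Accept/Reject pair would then sit in one state with the same input left (inseparable). If every existing state is out, open a new one.
a: 0a undefined. 0a->0: ok.
b: 0b undefined. 0b->0: no, bbb/aaaba meet in 0. Open state 1: 0b->1.
ba: 1a undefined. 1a->0: ok.
bb: 1b undefined. 1b->0: no, bbb/b meet in 1. 1b->1: no, bbb/b meet in 1. Open state 2: 1b->2.
bba: 2a undefined. 2a->0: no, bbabaa/aaaba meet in 0. 2a->1: no, bbabaa/aaaba meet in 0. 2a->2: no, bbb/abbab meet in 2 with "b" left. Open state 3: 2a->3.
bbb: 2b undefined. 2b->0: no, bbb/aaaba meet in 0. 2b->1: no, bbb/b meet in 1. 2b->2: ok.
bbaa: 3a undefined. 3a->0: ok.
bbab: 3b undefined. 3b->0: no, bbabaa/aaaba meet in 0. 3b->1: no, bbabaa/aaaba meet in 0. 3b->2: no, bbb/abbab meet in 2. 3b->3: no, bbabaa/aaaba meet in 0. Open state 4: 3b->4.
bbaba: 4a undefined. 4a->0: no, bbabaa/aaaba meet in 0. 4a->1: no, bbabaa/aaaba meet in 0. 4a->2: ok.
bbabb: 4b undefined. 4b->0: no, bbabba/aaaba meet in 0. 4b->1: no, bbabba/aaaba meet in 0. 4b->2: ok.
All examples now run through 5 states with every (state, symbol) defined. Accept strings end in {2,3}, Reject strings end in {0,1,4}; accept={2,3}.

states=5 start=0 accept={2,3} delta: 0a->0 0b->1 1a->0 1b->2 2a->3 2b->2 3a->0 3b->4 4a->2 4b->2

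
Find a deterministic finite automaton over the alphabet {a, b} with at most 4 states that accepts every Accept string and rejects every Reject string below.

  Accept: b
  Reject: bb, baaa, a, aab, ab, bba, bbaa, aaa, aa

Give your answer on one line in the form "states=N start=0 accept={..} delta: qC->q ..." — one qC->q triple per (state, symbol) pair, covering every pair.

states=3 start=0 accept={2} delta: 0a->1 0b->2 1a->1 1b->0 2a->0 2b->0

Fold the examples into a partial DFA from state 0: repeatedly fix the first undefined (state, symbol) met by the shortest-then-alphabetical prefix, trying targets in increasing order and rejecting any under which an Accept and a Reject string meet in one state with the same remainder; add a state when all current targets are rejected. Accepting states are where Accept strings end.
a: 0a undefined. 0a->0: no, b/aab meet in 0 with "b" left. Open state 1: 0a->1.
b: 0b undefined. 0b->0: no, b/bb meet in 0. 0b->1: no, b/a meet in 1. Open state 2: 0b->2.
aa: 1a undefined. 1a->0: no, b/aab meet in 2. 1a->1: ok.
ab: 1b undefined. 1b->0: ok.
ba: 2a undefined. 2a->0: ok.
bb: 2b undefined. 2b->0: ok.
All examples now run through 3 states with every (state, symbol) defined. Accept strings end in {2}, Reject strings end in {0,1}; accept={2}.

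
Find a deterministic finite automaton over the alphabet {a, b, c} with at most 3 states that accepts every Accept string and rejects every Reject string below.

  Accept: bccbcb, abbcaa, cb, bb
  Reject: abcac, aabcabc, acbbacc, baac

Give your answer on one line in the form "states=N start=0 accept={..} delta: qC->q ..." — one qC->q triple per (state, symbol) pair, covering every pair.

states=2 start=0 accept={0} delta: 0a->0 0b->0 0c->1 1a->0 1b->0 1c->1

Fold the examples into a partial DFA from state 0: repeatedly fix the first undefined (state, symbol) met by the shortest-then-alphabetical prefix, trying targets in increasing order and rejecting any under which an Accept and a Reject string meet in one state with the same remainder; add a state when all current targets are rejected. Accepting states are where Accept strings end.
a: 0a undefined. 0a->0: ok.
b: 0b undefined. 0b->0: ok.
c: 0c undefined. 0c->0: no, bccbcb/abcac meet in 0. Open state 1: 0c->1.
cb: 1b undefined. 1b->0: ok.
bcc: 1c undefined. 1c->0: no, bccbcb/acbbacc meet in 0. 1c->1: ok.
abca: 1a undefined. 1a->0: ok.
All examples now run through 2 states with every (state, symbol) defined. Accept strings end in {0}, Reject strings end in {1}; accept={0}.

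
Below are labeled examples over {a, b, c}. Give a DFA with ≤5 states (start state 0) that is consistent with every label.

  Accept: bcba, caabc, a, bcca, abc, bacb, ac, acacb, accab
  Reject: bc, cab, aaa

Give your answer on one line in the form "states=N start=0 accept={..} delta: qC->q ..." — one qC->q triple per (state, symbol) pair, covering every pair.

Grow the machine one transition at a time. Run the examples from 0; the earliest place one falls off (shortest prefix, ties alphabetical) gets sent to the lowest-numbered state that keeps every Accept/Reject pair distinguishable — a pair clashes when both reach the same state with identical unread suffix — and to a fresh state only if none does.
a: 0a undefined. 0a->0: no, a/aaa meet in 0. Open state 1: 0a->1.
b: 0b undefined. 0b->0: ok.
c: 0c undefined. 0c->0: ok.
aa: 1a undefined. 1a->0: no, bcba/aaa meet in 1. 1a->1: no, bcba/aaa meet in 1. Open state 2: 1a->2.
ab: 1b undefined. 1b->0: no, abc/bc meet in 0. 1b->1: no, bcba/cab meet in 1. 1b->2: ok.
ac: 1c undefined. 1c->0: no, bacb/bc meet in 0. 1c->1: no, bacb/cab meet in 2. 1c->2: no, ac/cab meet in 2. Open state 3: 1c->3.
aaa: 2a undefined. 2a->0: ok.
abc: 2c undefined. 2c->0: no, abc/bc meet in 0. 2c->1: ok.
aca: 3a undefined. 3a->0: no, acacb/bc meet in 0. 3a->1: ok.
acc: 3c undefined. 3c->0: no, accab/cab meet in 2. 3c->1: ok.
bacb: 3b undefined. 3b->0: no, bacb/bc meet in 0. 3b->1: ok.
caab: 2b undefined. 2b->0: no, caabc/bc meet in 0. 2b->1: ok.
All examples now run through 4 states with every (state, symbol) defined. Accept strings end in {1,3}, Reject strings end in {0,2}; accept={1,3}.

states=4 start=0 accept={1,3} delta: 0a->1 0b->0 0c->0 1a->2 1b->2 1c->3 2a->0 2b->1 2c->1 3a->1 3b->1 3c->1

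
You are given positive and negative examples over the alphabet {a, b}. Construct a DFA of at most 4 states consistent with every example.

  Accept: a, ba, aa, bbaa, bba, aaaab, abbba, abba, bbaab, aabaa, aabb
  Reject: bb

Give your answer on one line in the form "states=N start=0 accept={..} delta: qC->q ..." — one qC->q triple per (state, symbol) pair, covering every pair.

states=2 start=0 accept={1} delta: 0a->1 0b->0 1a->1 1b->1

State merging on the prefix tree: take the shortest (then alphabetical) example prefix whose next move is undefined and point that move at state 0, else 1, else 2, ...; a target is out if some Accept/Reject pair would then sit in one state with the same input left (inseparable). If every existing state is out, open a new one.
a: 0a undefined. 0a->0: no, aabb/bb meet in 0 with "bb" left. Open state 1: 0a->1.
b: 0b undefined. 0b->0: ok.
aa: 1a undefined. 1a->0: no, aa/bb meet in 0. 1a->1: ok.
ab: 1b undefined. 1b->0: no, aaaab/bb meet in 0. 1b->1: ok.
All examples now run through 2 states with every (state, symbol) defined. Accept strings end in {1}, Reject strings end in {0}; accept={1}.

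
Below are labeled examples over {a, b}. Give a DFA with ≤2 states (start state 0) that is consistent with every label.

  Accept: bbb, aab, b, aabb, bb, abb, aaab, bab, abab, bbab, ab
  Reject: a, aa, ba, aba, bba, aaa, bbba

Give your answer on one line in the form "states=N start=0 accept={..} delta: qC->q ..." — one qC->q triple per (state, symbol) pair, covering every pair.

State merging on the prefix tree: take the shortest (then alphabetical) example prefix whose next move is undefined and point that move at state 0, else 1, else 2, ...; a target is out if some Accept/Reject pair would then sit in one state with the same input left (inseparable). If every existing state is out, open a new one.
a: 0a undefined. 0a->0: ok.
b: 0b undefined. 0b->0: no, bbb/a meet in 0. Open state 1: 0b->1.
ba: 1a undefined. 1a->0: ok.
bb: 1b undefined. 1b->0: no, aabb/a meet in 0. 1b->1: ok.
All examples now run through 2 states with every (state, symbol) defined. Accept strings end in {1}, Reject strings end in {0}; accept={1}.

states=2 start=0 accept={1} delta: 0a->0 0b->1 1a->0 1b->1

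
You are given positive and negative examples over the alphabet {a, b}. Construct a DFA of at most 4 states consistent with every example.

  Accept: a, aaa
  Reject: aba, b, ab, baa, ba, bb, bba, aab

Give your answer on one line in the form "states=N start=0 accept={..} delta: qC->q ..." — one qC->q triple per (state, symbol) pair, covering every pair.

states=2 start=0 accept={0} delta: 0a->0 0b->1 1a->1 1b->1

Grow the machine one transition at a time. Run the examples from 0; the earliest place one falls off (shortest prefix, ties alphabetical) gets sent to the lowest-numbered state that keeps every Accept/Reject pair distinguishable — a pair clashes when both reach the same state with identical unread suffix — and to a fresh state only if none does.
a: 0a undefined. 0a->0: ok.
b: 0b undefined. 0b->0: no, a/aba meet in 0. Open state 1: 0b->1.
ba: 1a undefined. 1a->0: no, a/aba meet in 0. 1a->1: ok.
bb: 1b undefined. 1b->0: no, a/bb meet in 0. 1b->1: ok.
All examples now run through 2 states with every (state, symbol) defined. Accept strings end in {0}, Reject strings end in {1}; accept={0}.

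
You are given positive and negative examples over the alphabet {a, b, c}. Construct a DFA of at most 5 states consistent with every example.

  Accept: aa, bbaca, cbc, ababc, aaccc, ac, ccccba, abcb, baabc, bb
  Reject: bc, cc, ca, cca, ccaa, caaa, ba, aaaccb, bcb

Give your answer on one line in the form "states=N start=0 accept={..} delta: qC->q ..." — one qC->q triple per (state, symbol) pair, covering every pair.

Grow the machine one transition at a time. Run the examples from 0; the earliest place one falls off (shortest prefix, ties alphabetical) gets sent to the lowest-numbered state that keeps every Accept/Reject pair distinguishable — a pair clashes when both reach the same state with identical unread suffix — and to a fresh state only if none does.
a: 0a undefined. 0a->0: no, abcb/bcb meet in 0 with "bcb" left. Open state 1: 0a->1.
b: 0b undefined. 0b->0: ok.
c: 0c undefined. 0c->0: no, aa/ccaa meet in 1 with "a" left. 0c->1: no, aa/ca meet in 1 with "a" left. Open state 2: 0c->2.
aa: 1a undefined. 1a->0: no, baabc/bc meet in 2. 1a->1: no, aa/ba meet in 1. 1a->2: no, aa/bc meet in 2. Open state 3: 1a->3.
ab: 1b undefined. 1b->0: no, ababc/bc meet in 2. 1b->1: ok.
ac: 1c undefined. 1c->0: no, bbaca/ba meet in 1. 1c->1: no, ac/ba meet in 1. 1c->2: no, bbaca/ca meet in 2 with "a" left. 1c->3: ok.
ca: 2a undefined. 2a->0: no, aa/caaa meet in 3. 2a->1: no, bbaca/caaa meet in 3 with "a" left. 2a->2: ok.
cb: 2b undefined. 2b->0: no, cbc/bc meet in 2. 2b->1: ok.
cc: 2c undefined. 2c->0: no, aa/ccaa meet in 3. 2c->1: no, aa/cca meet in 3. 2c->2: ok.
aaa: 3a undefined. 3a->0: ok.
aac: 3c undefined. 3c->0: no, aaccc/bc meet in 2. 3c->1: no, aaccc/ba meet in 1. 3c->2: no, aaccc/bc meet in 2. 3c->3: ok.
abab: 3b undefined. 3b->0: no, ababc/bc meet in 2. 3b->1: no, abcb/ba meet in 1. 3b->2: no, ababc/bc meet in 2. 3b->3: ok.
All examples now run through 4 states with every (state, symbol) defined. Accept strings end in {0,3}, Reject strings end in {1,2}; accept={0,3}.

states=4 start=0 accept={0,3} delta: 0a->1 0b->0 0c->2 1a->3 1b->1 1c->3 2a->2 2b->1 2c->2 3a->0 3b->3 3c->3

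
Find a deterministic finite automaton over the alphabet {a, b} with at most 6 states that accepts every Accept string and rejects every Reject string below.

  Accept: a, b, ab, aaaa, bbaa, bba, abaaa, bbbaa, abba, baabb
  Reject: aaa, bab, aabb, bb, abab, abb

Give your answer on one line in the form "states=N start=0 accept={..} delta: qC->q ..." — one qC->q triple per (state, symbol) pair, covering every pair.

Fold the examples into a partial DFA from state 0: repeatedly fix the first undefined (state, symbol) met by the shortest-then-alphabetical prefix, trying targets in increasing order and rejecting any under which an Accept and a Reject string meet in one state with the same remainder; add a state when all current targets are rejected. Accepting states are where Accept strings end.
a: 0a undefined. 0a->0: no, a/aaa meet in 0. Open state 1: 0a->1.
b: 0b undefined. 0b->0: no, b/bb meet in 0. 0b->1: no, ab/bb meet in 1 with "b" left. Open state 2: 0b->2.
aa: 1a undefined. 1a->0: no, a/aaa meet in 1. 1a->1: no, a/aaa meet in 1. 1a->2: ok.
ab: 1b undefined. 1b->0: no, b/abb meet in 2. 1b->1: no, a/abb meet in 1. 1b->2: ok.
ba: 2a undefined. 2a->0: no, b/bab meet in 2. 2a->1: no, a/aaa meet in 1. 2a->2: no, b/aaa meet in 2. Open state 3: 2a->3.
bb: 2b undefined. 2b->0: no, b/aabb meet in 2. 2b->1: no, a/bb meet in 1. 2b->2: no, b/aabb meet in 2. 2b->3: ok.
baa: 3a undefined. 3a->0: no, baabb/aaa meet in 3. 3a->1: no, baabb/aaa meet in 3. 3a->2: no, bbaa/aaa meet in 3. 3a->3: no, aaaa/aaa meet in 3. Open state 4: 3a->4.
bab: 3b undefined. 3b->0: ok.
baab: 4b undefined. 4b->0: ok.
bbaa: 4a undefined. 4a->0: no, bbaa/bab meet in 0. 4a->1: ok.
All examples now run through 5 states with every (state, symbol) defined. Accept strings end in {1,2,4}, Reject strings end in {0,3}; accept={1,2,4}.

states=5 start=0 accept={1,2,4} delta: 0a->1 0b->2 1a->2 1b->2 2a->3 2b->3 3a->4 3b->0 4a->1 4b->0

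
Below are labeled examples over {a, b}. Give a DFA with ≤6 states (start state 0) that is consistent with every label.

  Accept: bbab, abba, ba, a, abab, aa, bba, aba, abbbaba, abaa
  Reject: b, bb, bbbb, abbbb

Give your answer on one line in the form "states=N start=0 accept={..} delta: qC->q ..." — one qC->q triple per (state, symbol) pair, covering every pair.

State merging on the prefix tree: take the shortest (then alphabetical) example prefix whose next move is undefined and point that move at state 0, else 1, else 2, ...; a target is out if some Accept/Reject pair would then sit in one state with the same input left (inseparable). If every existing state is out, open a new one.
a: 0a undefined. 0a->0: ok.
b: 0b undefined. 0b->0: no, bbab/b meet in 0. Open state 1: 0b->1.
ba: 1a undefined. 1a->0: no, abab/b meet in 1. 1a->1: no, ba/b meet in 1. Open state 2: 1a->2.
bb: 1b undefined. 1b->0: no, bbab/b meet in 1. 1b->1: ok.
abaa: 2a undefined. 2a->0: ok.
abab: 2b undefined. 2b->0: ok.
All examples now run through 3 states with every (state, symbol) defined. Accept strings end in {0,2}, Reject strings end in {1}; accept={0,2}.

states=3 start=0 accept={0,2} delta: 0a->0 0b->1 1a->2 1b->1 2a->0 2b->0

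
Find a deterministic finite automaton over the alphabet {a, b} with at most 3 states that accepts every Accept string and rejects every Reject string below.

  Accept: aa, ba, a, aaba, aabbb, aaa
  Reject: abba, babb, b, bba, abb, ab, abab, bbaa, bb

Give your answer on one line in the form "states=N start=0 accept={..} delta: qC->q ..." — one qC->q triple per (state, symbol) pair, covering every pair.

State merging on the prefix tree: take the shortest (then alphabetical) example prefix whose next move is undefined and point that move at state 0, else 1, else 2, ...; a target is out if some Accept/Reject pair would then sit in one state with the same input left (inseparable). If every existing state is out, open a new one.
a: 0a undefined. 0a->0: ok.
b: 0b undefined. 0b->0: no, aa/abba meet in 0. Open state 1: 0b->1.
ba: 1a undefined. 1a->0: ok.
bb: 1b undefined. 1b->0: no, aa/abba meet in 0. 1b->1: no, aa/abba meet in 0. Open state 2: 1b->2.
bba: 2a undefined. 2a->0: no, aa/abba meet in 0. 2a->1: no, aa/bbaa meet in 0. 2a->2: ok.
aabbb: 2b undefined. 2b->0: ok.
All examples now run through 3 states with every (state, symbol) defined. Accept strings end in {0}, Reject strings end in {1,2}; accept={0}.

states=3 start=0 accept={0} delta: 0a->0 0b->1 1a->0 1b->2 2a->2 2b->0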